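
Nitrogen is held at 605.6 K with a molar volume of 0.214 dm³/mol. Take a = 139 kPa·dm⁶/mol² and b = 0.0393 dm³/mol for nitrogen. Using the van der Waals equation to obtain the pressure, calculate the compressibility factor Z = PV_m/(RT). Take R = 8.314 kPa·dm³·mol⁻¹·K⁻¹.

Z ≈ 1.096

P = RT/(V_m − b) − a/V_m² = (8.314)(605.6)/(0.214 − 0.0393) − 139/(0.214)²
  = 5035.0/0.17470 − 3035.2 = 28821 − 3035.2 = 25786 kPa
Z = PV_m/(RT) = (25786)(0.214)/((8.314)(605.6)) = 5518.2/5035.0 = 1.096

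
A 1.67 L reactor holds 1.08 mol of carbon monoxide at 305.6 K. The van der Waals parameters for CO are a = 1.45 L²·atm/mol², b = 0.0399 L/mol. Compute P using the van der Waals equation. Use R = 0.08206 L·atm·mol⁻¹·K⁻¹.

P = nRT/(V − nb) − a n²/V²
nRT/(V − nb) = (1.08)(0.08206)(305.6)/(1.67 − 1.08×0.0399) = 27.084/1.6269 = 16.648 atm
a n²/V² = (1.45)(1.08)²/(1.67)² = 0.60643 atm
P = 16.648 − 0.60643 = 16.04 atm

P ≈ 16.04 atm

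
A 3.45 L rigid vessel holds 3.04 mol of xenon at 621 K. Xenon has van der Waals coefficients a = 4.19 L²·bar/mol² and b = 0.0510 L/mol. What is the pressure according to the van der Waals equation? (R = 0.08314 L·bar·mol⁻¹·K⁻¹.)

P ≈ 44.38 bar

P = nRT/(V − nb) − a n²/V²
nRT/(V − nb) = (3.04)(0.08314)(621)/(3.45 − 3.04×0.0510) = 156.96/3.2950 = 47.636 bar
a n²/V² = (4.19)(3.04)²/(3.45)² = 3.2533 bar
P = 47.636 − 3.2533 = 44.38 bar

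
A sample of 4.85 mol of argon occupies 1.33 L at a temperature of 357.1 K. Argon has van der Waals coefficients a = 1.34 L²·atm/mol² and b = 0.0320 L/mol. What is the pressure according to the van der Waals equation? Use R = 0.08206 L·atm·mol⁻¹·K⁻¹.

P = nRT/(V − nb) − a n²/V²
nRT/(V − nb) = (4.85)(0.08206)(357.1)/(1.33 − 4.85×0.0320) = 142.12/1.1748 = 120.97 atm
a n²/V² = (1.34)(4.85)²/(1.33)² = 17.819 atm
P = 120.97 − 17.819 = 103.2 atm

P ≈ 103.2 atm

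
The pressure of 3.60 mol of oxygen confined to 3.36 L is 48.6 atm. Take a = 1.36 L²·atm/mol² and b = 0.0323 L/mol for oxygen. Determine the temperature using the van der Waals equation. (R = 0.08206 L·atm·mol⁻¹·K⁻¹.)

T ≈ 550.8 K

T = (P + a n²/V²)(V − nb)/(nR)
P + a n²/V² = 48.6 + (1.36)(3.60)²/(3.36)² = 50.161 atm
V − nb = 3.36 − (3.60)(0.0323) = 3.2437 L
T = (50.161)(3.2437)/((3.60)(0.08206)) = 550.8 K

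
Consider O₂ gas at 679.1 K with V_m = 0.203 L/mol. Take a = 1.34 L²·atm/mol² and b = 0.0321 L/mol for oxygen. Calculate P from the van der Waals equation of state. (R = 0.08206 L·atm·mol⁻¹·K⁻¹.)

P ≈ 293.6 atm

P = RT/(V_m − b) − a/V_m²
RT/(V_m − b) = (0.08206)(679.1)/(0.203 − 0.0321) = 55.727/0.17090 = 326.08 atm
a/V_m² = 1.34/(0.203)² = 32.517 atm
P = 326.08 − 32.517 = 293.6 atm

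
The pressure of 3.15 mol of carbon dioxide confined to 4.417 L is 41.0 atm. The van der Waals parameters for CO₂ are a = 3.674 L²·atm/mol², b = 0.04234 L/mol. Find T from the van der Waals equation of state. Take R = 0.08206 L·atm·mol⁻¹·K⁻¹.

T = (P + a n²/V²)(V − nb)/(nR)
P + a n²/V² = 41.0 + (3.674)(3.15)²/(4.417)² = 42.869 atm
V − nb = 4.417 − (3.15)(0.04234) = 4.2836 L
T = (42.869)(4.2836)/((3.15)(0.08206)) = 710.4 K

T ≈ 710.4 K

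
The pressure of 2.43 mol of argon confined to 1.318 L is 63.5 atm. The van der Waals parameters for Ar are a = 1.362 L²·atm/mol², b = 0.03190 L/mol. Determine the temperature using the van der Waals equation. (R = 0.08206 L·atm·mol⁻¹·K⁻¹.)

T ≈ 423.8 K

T = (P + a n²/V²)(V − nb)/(nR)
P + a n²/V² = 63.5 + (1.362)(2.43)²/(1.318)² = 68.130 atm
V − nb = 1.318 − (2.43)(0.03190) = 1.2405 L
T = (68.130)(1.2405)/((2.43)(0.08206)) = 423.8 K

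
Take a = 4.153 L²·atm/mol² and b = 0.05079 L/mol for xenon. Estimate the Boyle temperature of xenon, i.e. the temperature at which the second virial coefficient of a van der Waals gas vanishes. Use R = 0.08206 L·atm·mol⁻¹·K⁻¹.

For a van der Waals gas the second virial coefficient B₂ = b − a/(RT) vanishes at T_B = a/(Rb).
T_B = 4.153/(0.08206×0.05079) = 4.153/0.0041678 = 996.4 K

T_B ≈ 996.4 K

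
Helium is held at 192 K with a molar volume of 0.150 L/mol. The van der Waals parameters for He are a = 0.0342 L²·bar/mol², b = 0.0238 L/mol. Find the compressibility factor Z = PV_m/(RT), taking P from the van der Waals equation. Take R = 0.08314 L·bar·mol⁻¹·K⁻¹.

P = RT/(V_m − b) − a/V_m² = (0.08314)(192)/(0.150 − 0.0238) − 0.0342/(0.150)²
  = 15.963/0.12620 − 1.5200 = 126.49 − 1.5200 = 124.97 bar
Z = PV_m/(RT) = (124.97)(0.150)/((0.08314)(192)) = 18.746/15.963 = 1.174

Z ≈ 1.174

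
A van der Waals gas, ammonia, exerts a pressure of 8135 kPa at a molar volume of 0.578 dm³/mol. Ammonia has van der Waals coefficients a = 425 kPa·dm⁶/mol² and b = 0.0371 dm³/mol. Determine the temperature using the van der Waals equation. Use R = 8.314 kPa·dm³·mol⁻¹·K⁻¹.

T ≈ 612.0 K

T = (P + a/V_m²)(V_m − b)/R
P + a/V_m² = 8135 + 425/(0.578)² = 9407.1 kPa
V_m − b = 0.578 − 0.0371 = 0.54090 dm³/mol
T = (9407.1)(0.54090)/8.314 = 612.0 K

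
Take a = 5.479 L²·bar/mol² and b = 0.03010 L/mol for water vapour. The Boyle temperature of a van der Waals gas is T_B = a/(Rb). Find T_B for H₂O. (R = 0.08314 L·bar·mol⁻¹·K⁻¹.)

T_B ≈ 2189 K

For a van der Waals gas the second virial coefficient B₂ = b − a/(RT) vanishes at T_B = a/(Rb).
T_B = 5.479/(0.08314×0.03010) = 5.479/0.0025025 = 2189 K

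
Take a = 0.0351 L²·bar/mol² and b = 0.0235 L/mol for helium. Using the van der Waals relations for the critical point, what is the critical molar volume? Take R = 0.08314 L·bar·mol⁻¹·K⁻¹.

V_m,c ≈ 0.07050 L/mol

For a van der Waals gas, V_m,c = 3b.
V_m,c = 3×0.0235 = 0.07050 L/mol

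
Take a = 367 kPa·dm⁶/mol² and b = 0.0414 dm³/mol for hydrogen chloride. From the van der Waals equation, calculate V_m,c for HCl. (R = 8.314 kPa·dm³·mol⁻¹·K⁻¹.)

V_m,c ≈ 0.1242 dm³/mol

For a van der Waals gas, V_m,c = 3b.
V_m,c = 3×0.0414 = 0.1242 dm³/mol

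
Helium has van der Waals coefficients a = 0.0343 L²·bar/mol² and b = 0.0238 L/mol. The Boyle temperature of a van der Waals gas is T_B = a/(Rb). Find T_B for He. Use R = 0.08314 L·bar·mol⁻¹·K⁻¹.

T_B ≈ 17.33 K

For a van der Waals gas the second virial coefficient B₂ = b − a/(RT) vanishes at T_B = a/(Rb).
T_B = 0.0343/(0.08314×0.0238) = 0.0343/0.0019787 = 17.33 K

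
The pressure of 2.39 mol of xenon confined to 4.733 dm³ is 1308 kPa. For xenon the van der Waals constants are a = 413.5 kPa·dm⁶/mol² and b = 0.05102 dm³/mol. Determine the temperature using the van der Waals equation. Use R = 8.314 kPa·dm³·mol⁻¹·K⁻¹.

T ≈ 328.0 K

T = (P + a n²/V²)(V − nb)/(nR)
P + a n²/V² = 1308 + (413.5)(2.39)²/(4.733)² = 1413.4 kPa
V − nb = 4.733 − (2.39)(0.05102) = 4.6111 dm³
T = (1413.4)(4.6111)/((2.39)(8.314)) = 328.0 K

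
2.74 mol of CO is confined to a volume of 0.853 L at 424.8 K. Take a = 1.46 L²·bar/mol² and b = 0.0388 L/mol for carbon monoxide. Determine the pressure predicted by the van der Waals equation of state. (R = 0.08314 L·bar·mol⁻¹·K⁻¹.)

P ≈ 114.5 bar

P = nRT/(V − nb) − a n²/V²
nRT/(V − nb) = (2.74)(0.08314)(424.8)/(0.853 − 2.74×0.0388) = 96.771/0.74669 = 129.60 bar
a n²/V² = (1.46)(2.74)²/(0.853)² = 15.065 bar
P = 129.60 − 15.065 = 114.5 bar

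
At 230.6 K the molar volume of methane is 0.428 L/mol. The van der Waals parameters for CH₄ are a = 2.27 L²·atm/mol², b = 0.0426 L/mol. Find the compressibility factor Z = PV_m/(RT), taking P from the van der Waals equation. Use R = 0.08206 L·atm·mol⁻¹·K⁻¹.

P = RT/(V_m − b) − a/V_m² = (0.08206)(230.6)/(0.428 − 0.0426) − 2.27/(0.428)²
  = 18.923/0.38540 − 12.392 = 49.100 − 12.392 = 36.708 atm
Z = PV_m/(RT) = (36.708)(0.428)/((0.08206)(230.6)) = 15.711/18.923 = 0.8303

Z ≈ 0.8303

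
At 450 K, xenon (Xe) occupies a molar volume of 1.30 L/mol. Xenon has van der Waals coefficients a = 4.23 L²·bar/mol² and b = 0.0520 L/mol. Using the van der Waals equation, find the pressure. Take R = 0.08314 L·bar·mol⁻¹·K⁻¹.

P = RT/(V_m − b) − a/V_m²
RT/(V_m − b) = (0.08314)(450)/(1.30 − 0.0520) = 37.413/1.2480 = 29.978 bar
a/V_m² = 4.23/(1.30)² = 2.5030 bar
P = 29.978 − 2.5030 = 27.48 bar

P ≈ 27.48 bar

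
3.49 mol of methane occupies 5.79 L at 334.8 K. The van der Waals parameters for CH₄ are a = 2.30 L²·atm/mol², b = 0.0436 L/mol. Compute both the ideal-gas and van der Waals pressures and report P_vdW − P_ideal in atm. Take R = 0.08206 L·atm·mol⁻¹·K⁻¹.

ΔP ≈ -0.389 atm

Ideal: P_ideal = nRT/V = (3.49)(0.08206)(334.8)/5.79 = 16.5601 atm
vdW: P = nRT/(V − nb) − a n²/V² = 95.8832/5.63784 − 28.0142/33.5241 = 17.0071 − 0.835644 = 16.1715 atm
ΔP = 16.1715 − 16.5601 = -0.389 atm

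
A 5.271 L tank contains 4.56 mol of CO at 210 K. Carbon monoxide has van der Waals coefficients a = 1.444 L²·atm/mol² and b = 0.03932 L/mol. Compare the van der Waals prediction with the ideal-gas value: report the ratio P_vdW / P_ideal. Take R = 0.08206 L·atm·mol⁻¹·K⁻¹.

P_vdW / P_ideal ≈ 0.9627

Ideal: P_ideal = nRT/V = (4.56)(0.08206)(210)/5.271 = 14.9081 atm
vdW: P = nRT/(V − nb) − a n²/V² = 78.5807/5.09170 − 30.0260/27.7834 = 15.4331 − 1.08072 = 14.3524 atm
Ratio = 14.3524/14.9081 = 0.9627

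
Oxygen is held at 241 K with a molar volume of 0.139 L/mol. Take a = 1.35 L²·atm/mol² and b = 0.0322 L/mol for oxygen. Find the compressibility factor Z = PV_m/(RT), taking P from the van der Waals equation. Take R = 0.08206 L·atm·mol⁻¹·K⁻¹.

P = RT/(V_m − b) − a/V_m² = (0.08206)(241)/(0.139 − 0.0322) − 1.35/(0.139)²
  = 19.776/0.10680 − 69.872 = 185.17 − 69.872 = 115.30 atm
Z = PV_m/(RT) = (115.30)(0.139)/((0.08206)(241)) = 16.027/19.776 = 0.8104

Z ≈ 0.8104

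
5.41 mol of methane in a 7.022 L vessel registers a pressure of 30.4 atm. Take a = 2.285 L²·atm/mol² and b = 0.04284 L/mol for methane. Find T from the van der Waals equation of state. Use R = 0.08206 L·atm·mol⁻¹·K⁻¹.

T = (P + a n²/V²)(V − nb)/(nR)
P + a n²/V² = 30.4 + (2.285)(5.41)²/(7.022)² = 31.756 atm
V − nb = 7.022 − (5.41)(0.04284) = 6.7902 L
T = (31.756)(6.7902)/((5.41)(0.08206)) = 485.7 K

T ≈ 485.7 K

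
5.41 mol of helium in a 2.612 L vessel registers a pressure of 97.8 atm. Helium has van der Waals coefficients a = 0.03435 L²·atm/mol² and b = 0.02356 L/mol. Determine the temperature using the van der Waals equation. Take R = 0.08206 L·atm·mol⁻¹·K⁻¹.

T = (P + a n²/V²)(V − nb)/(nR)
P + a n²/V² = 97.8 + (0.03435)(5.41)²/(2.612)² = 97.947 atm
V − nb = 2.612 − (5.41)(0.02356) = 2.4845 L
T = (97.947)(2.4845)/((5.41)(0.08206)) = 548.2 K

T ≈ 548.2 K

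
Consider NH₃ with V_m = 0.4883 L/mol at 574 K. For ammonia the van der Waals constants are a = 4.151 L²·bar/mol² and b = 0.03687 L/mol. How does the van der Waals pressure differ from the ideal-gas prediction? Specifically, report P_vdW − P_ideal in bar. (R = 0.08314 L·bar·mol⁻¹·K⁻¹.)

ΔP ≈ -9.43 bar

Ideal: P_ideal = RT/V_m = (0.08314)(574)/0.4883 = 97.7316 bar
vdW: P = RT/(V_m − b) − a/V_m² = 47.7224/0.451430 − 4.151/0.238437 = 105.714 − 17.4092 = 88.305 bar
ΔP = 88.305 − 97.7316 = -9.43 bar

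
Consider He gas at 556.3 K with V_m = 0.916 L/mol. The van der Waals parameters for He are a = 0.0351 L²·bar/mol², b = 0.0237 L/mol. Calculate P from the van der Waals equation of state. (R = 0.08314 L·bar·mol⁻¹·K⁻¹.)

P ≈ 51.79 bar

P = RT/(V_m − b) − a/V_m²
RT/(V_m − b) = (0.08314)(556.3)/(0.916 − 0.0237) = 46.251/0.89230 = 51.833 bar
a/V_m² = 0.0351/(0.916)² = 0.041833 bar
P = 51.833 − 0.041833 = 51.79 bar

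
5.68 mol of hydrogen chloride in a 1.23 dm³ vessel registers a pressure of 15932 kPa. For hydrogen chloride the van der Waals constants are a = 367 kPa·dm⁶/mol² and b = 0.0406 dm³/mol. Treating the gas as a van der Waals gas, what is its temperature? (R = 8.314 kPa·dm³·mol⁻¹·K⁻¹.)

T = (P + a n²/V²)(V − nb)/(nR)
P + a n²/V² = 15932 + (367)(5.68)²/(1.23)² = 23758 kPa
V − nb = 1.23 − (5.68)(0.0406) = 0.99939 dm³
T = (23758)(0.99939)/((5.68)(8.314)) = 502.8 K

T ≈ 502.8 K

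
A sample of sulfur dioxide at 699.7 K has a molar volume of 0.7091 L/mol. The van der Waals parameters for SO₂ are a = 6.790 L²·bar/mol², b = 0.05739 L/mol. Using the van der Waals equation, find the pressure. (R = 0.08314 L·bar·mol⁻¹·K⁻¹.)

P = RT/(V_m − b) − a/V_m²
RT/(V_m − b) = (0.08314)(699.7)/(0.7091 − 0.05739) = 58.173/0.65171 = 89.262 bar
a/V_m² = 6.790/(0.7091)² = 13.504 bar
P = 89.262 − 13.504 = 75.76 bar

P ≈ 75.76 bar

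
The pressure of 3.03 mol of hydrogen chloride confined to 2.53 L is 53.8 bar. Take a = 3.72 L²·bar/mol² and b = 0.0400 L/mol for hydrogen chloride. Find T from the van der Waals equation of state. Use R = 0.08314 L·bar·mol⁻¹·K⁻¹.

T = (P + a n²/V²)(V − nb)/(nR)
P + a n²/V² = 53.8 + (3.72)(3.03)²/(2.53)² = 59.136 bar
V − nb = 2.53 − (3.03)(0.0400) = 2.4088 L
T = (59.136)(2.4088)/((3.03)(0.08314)) = 565.5 K

T ≈ 565.5 K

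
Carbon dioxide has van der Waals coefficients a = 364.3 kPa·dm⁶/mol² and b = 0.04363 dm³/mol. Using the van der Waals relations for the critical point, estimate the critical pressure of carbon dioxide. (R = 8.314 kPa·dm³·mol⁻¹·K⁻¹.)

P_c ≈ 7088 kPa

For a van der Waals gas, P_c = a/(27b²).
P_c = 364.3/(27×(0.04363)²) = 364.3/0.051397 = 7088 kPa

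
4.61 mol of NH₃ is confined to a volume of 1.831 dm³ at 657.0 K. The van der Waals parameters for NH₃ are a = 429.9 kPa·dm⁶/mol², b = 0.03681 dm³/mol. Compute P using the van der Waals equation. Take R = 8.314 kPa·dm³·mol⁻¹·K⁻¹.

P ≈ 12432 kPa

P = nRT/(V − nb) − a n²/V²
nRT/(V − nb) = (4.61)(8.314)(657.0)/(1.831 − 4.61×0.03681) = 25181/1.6613 = 15157 kPa
a n²/V² = (429.9)(4.61)²/(1.831)² = 2725.2 kPa
P = 15157 − 2725.2 = 12432 kPa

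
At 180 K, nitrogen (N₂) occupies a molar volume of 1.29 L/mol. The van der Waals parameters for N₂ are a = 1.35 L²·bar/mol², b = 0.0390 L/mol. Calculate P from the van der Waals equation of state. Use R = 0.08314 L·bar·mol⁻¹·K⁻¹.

P = RT/(V_m − b) − a/V_m²
RT/(V_m − b) = (0.08314)(180)/(1.29 − 0.0390) = 14.965/1.2510 = 11.962 bar
a/V_m² = 1.35/(1.29)² = 0.81125 bar
P = 11.962 − 0.81125 = 11.15 bar

P ≈ 11.15 bar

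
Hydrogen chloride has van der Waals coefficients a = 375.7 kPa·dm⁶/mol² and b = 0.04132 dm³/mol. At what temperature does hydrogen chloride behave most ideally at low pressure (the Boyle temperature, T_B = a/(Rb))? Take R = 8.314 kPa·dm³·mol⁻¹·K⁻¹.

For a van der Waals gas the second virial coefficient B₂ = b − a/(RT) vanishes at T_B = a/(Rb).
T_B = 375.7/(8.314×0.04132) = 375.7/0.34353 = 1094 K

T_B ≈ 1094 K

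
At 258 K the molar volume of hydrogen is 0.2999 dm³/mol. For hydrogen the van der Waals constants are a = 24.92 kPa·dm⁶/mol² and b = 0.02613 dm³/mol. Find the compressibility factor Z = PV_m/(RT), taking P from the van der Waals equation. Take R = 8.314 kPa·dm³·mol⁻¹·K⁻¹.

P = RT/(V_m − b) − a/V_m² = (8.314)(258)/(0.2999 − 0.02613) − 24.92/(0.2999)²
  = 2145.0/0.27377 − 277.07 = 7835.0 − 277.07 = 7557.9 kPa
Z = PV_m/(RT) = (7557.9)(0.2999)/((8.314)(258)) = 2266.6/2145.0 = 1.057

Z ≈ 1.057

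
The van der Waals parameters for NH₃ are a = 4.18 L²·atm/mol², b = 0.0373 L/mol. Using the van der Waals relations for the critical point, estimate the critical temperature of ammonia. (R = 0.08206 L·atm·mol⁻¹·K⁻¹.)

T_c ≈ 404.6 K

For a van der Waals gas, T_c = 8a/(27Rb).
T_c = 8×4.18/(27×0.08206×0.0373) = 33.440/0.082643 = 404.6 K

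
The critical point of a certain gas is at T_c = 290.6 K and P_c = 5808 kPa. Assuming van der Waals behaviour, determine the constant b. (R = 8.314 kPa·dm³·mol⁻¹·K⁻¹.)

From T_c = 8a/(27Rb) and P_c = a/(27b²): b = R T_c/(8 P_c).
b = (8.314)(290.6)/(8×5808) = 2416.0/46464 = 0.05200 dm³/mol

b ≈ 0.05200 dm³/mol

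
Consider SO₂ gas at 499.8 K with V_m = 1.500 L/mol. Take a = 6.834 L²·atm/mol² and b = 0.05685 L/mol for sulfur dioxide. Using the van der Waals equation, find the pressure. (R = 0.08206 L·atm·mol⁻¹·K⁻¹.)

P = RT/(V_m − b) − a/V_m²
RT/(V_m − b) = (0.08206)(499.8)/(1.500 − 0.05685) = 41.014/1.4432 = 28.419 atm
a/V_m² = 6.834/(1.500)² = 3.0373 atm
P = 28.419 − 3.0373 = 25.38 atm

P ≈ 25.38 atm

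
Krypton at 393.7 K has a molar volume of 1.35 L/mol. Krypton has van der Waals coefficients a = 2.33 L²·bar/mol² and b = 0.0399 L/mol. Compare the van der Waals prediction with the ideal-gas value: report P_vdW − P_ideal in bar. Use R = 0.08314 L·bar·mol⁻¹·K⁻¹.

Ideal: P_ideal = RT/V_m = (0.08314)(393.7)/1.35 = 24.2461 bar
vdW: P = RT/(V_m − b) − a/V_m² = 32.7322/1.31010 − 2.33/1.82250 = 24.9845 − 1.27846 = 23.7060 bar
ΔP = 23.7060 − 24.2461 = -0.540 bar

ΔP ≈ -0.540 bar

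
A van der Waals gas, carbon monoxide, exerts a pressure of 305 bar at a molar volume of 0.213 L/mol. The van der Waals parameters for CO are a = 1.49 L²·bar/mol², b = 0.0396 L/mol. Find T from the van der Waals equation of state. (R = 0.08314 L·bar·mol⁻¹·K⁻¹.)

T = (P + a/V_m²)(V_m − b)/R
P + a/V_m² = 305 + 1.49/(0.213)² = 337.84 bar
V_m − b = 0.213 − 0.0396 = 0.17340 L/mol
T = (337.84)(0.17340)/0.08314 = 704.6 K

T ≈ 704.6 K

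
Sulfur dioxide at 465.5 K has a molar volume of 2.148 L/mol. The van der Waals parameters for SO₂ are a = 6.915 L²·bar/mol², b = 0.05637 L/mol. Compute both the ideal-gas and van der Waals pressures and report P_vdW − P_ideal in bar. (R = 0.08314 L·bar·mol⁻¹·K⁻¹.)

ΔP ≈ -1.013 bar

Ideal: P_ideal = RT/V_m = (0.08314)(465.5)/2.148 = 18.0175 bar
vdW: P = RT/(V_m − b) − a/V_m² = 38.7017/2.09163 − 6.915/4.61390 = 18.5031 − 1.49873 = 17.0044 bar
ΔP = 17.0044 − 18.0175 = -1.013 bar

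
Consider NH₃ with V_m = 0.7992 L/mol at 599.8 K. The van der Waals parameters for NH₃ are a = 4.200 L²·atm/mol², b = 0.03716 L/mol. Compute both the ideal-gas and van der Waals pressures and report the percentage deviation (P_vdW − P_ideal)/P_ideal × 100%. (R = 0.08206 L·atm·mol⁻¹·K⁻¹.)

-5.80 %

Ideal: P_ideal = RT/V_m = (0.08206)(599.8)/0.7992 = 61.5861 atm
vdW: P = RT/(V_m − b) − a/V_m² = 49.2196/0.762040 − 4.200/0.638721 = 64.5893 − 6.57564 = 58.0137 atm
% deviation = (58.0137 − 61.5861)/61.5861 × 100% = -5.80%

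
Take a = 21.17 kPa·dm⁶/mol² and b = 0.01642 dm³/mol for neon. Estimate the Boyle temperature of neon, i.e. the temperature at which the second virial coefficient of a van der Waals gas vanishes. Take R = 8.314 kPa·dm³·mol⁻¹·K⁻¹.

T_B ≈ 155.1 K

For a van der Waals gas the second virial coefficient B₂ = b − a/(RT) vanishes at T_B = a/(Rb).
T_B = 21.17/(8.314×0.01642) = 21.17/0.13652 = 155.1 K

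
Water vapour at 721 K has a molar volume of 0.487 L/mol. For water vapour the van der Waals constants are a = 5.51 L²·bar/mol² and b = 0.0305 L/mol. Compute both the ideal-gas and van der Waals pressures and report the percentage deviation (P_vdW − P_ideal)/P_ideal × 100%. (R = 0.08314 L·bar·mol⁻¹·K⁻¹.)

Ideal: P_ideal = RT/V_m = (0.08314)(721)/0.487 = 123.088 bar
vdW: P = RT/(V_m − b) − a/V_m² = 59.9439/0.456500 − 5.51/0.237169 = 131.312 − 23.2324 = 108.080 bar
% deviation = (108.080 − 123.088)/123.088 × 100% = -12.19%

-12.19 %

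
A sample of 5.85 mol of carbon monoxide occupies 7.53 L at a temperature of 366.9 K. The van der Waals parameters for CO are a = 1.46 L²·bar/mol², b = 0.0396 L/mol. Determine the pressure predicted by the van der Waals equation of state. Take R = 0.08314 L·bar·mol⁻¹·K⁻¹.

P = nRT/(V − nb) − a n²/V²
nRT/(V − nb) = (5.85)(0.08314)(366.9)/(7.53 − 5.85×0.0396) = 178.45/7.2983 = 24.451 bar
a n²/V² = (1.46)(5.85)²/(7.53)² = 0.88120 bar
P = 24.451 − 0.88120 = 23.57 bar

P ≈ 23.57 bar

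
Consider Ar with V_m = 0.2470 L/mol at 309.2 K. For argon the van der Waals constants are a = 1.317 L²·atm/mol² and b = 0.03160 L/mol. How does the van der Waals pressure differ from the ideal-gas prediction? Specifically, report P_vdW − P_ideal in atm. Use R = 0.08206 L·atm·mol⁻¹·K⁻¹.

ΔP ≈ -6.52 atm

Ideal: P_ideal = RT/V_m = (0.08206)(309.2)/0.2470 = 102.725 atm
vdW: P = RT/(V_m − b) − a/V_m² = 25.3730/0.215400 − 1.317/0.0610090 = 117.795 − 21.5870 = 96.208 atm
ΔP = 96.208 − 102.725 = -6.52 atm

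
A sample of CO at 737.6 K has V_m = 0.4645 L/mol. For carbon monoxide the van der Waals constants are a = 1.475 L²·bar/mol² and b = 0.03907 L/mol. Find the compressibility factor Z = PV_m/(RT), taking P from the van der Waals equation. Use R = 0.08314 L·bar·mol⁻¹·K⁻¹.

P = RT/(V_m − b) − a/V_m² = (0.08314)(737.6)/(0.4645 − 0.03907) − 1.475/(0.4645)²
  = 61.324/0.42543 − 6.8363 = 144.15 − 6.8363 = 137.31 bar
Z = PV_m/(RT) = (137.31)(0.4645)/((0.08314)(737.6)) = 63.780/61.324 = 1.040

Z ≈ 1.040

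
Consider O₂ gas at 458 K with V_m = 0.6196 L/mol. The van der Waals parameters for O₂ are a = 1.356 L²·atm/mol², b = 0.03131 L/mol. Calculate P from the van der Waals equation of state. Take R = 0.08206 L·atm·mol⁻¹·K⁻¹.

P = RT/(V_m − b) − a/V_m²
RT/(V_m − b) = (0.08206)(458)/(0.6196 − 0.03131) = 37.583/0.58829 = 63.885 atm
a/V_m² = 1.356/(0.6196)² = 3.5321 atm
P = 63.885 − 3.5321 = 60.35 atm

P ≈ 60.35 atm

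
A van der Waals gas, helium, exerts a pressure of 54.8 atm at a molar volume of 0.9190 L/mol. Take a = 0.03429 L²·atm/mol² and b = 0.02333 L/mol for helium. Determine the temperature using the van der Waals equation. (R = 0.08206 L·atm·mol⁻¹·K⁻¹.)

T ≈ 598.6 K

T = (P + a/V_m²)(V_m − b)/R
P + a/V_m² = 54.8 + 0.03429/(0.9190)² = 54.841 atm
V_m − b = 0.9190 − 0.02333 = 0.89567 L/mol
T = (54.841)(0.89567)/0.08206 = 598.6 K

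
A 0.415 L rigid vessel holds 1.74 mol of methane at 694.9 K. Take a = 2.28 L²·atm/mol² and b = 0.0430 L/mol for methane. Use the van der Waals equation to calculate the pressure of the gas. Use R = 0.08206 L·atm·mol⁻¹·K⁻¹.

P ≈ 251.6 atm

P = nRT/(V − nb) − a n²/V²
nRT/(V − nb) = (1.74)(0.08206)(694.9)/(0.415 − 1.74×0.0430) = 99.221/0.34018 = 291.67 atm
a n²/V² = (2.28)(1.74)²/(0.415)² = 40.081 atm
P = 291.67 − 40.081 = 251.6 atm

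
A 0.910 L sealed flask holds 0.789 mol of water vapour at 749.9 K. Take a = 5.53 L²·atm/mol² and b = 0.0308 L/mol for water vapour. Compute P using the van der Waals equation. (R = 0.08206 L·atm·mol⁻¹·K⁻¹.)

P ≈ 50.66 atm

P = nRT/(V − nb) − a n²/V²
nRT/(V − nb) = (0.789)(0.08206)(749.9)/(0.910 − 0.789×0.0308) = 48.553/0.88570 = 54.819 atm
a n²/V² = (5.53)(0.789)²/(0.910)² = 4.1572 atm
P = 54.819 − 4.1572 = 50.66 atm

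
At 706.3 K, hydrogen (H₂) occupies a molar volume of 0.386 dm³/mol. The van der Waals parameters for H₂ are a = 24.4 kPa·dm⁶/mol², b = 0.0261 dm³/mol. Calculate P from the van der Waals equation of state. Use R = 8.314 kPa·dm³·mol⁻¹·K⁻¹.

P ≈ 16152 kPa

P = RT/(V_m − b) − a/V_m²
RT/(V_m − b) = (8.314)(706.3)/(0.386 − 0.0261) = 5872.2/0.35990 = 16316 kPa
a/V_m² = 24.4/(0.386)² = 163.76 kPa
P = 16316 − 163.76 = 16152 kPa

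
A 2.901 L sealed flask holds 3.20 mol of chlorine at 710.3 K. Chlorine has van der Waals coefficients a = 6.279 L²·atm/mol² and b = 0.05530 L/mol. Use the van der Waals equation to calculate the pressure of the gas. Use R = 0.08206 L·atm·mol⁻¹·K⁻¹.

P ≈ 60.83 atm

P = nRT/(V − nb) − a n²/V²
nRT/(V − nb) = (3.20)(0.08206)(710.3)/(2.901 − 3.20×0.05530) = 186.52/2.7240 = 68.473 atm
a n²/V² = (6.279)(3.20)²/(2.901)² = 7.6400 atm
P = 68.473 − 7.6400 = 60.83 atm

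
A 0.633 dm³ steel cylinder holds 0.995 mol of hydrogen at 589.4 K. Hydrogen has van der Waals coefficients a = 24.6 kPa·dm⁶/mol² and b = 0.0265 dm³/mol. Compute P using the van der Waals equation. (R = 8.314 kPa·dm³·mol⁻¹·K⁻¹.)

P ≈ 7977 kPa

P = nRT/(V − nb) − a n²/V²
nRT/(V − nb) = (0.995)(8.314)(589.4)/(0.633 − 0.995×0.0265) = 4875.8/0.60663 = 8037.5 kPa
a n²/V² = (24.6)(0.995)²/(0.633)² = 60.782 kPa
P = 8037.5 − 60.782 = 7977 kPa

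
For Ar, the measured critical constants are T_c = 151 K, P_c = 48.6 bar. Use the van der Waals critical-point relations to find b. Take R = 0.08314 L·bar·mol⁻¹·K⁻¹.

b ≈ 0.03229 L/mol

From T_c = 8a/(27Rb) and P_c = a/(27b²): b = R T_c/(8 P_c).
b = (0.08314)(151)/(8×48.6) = 12.554/388.80 = 0.03229 L/mol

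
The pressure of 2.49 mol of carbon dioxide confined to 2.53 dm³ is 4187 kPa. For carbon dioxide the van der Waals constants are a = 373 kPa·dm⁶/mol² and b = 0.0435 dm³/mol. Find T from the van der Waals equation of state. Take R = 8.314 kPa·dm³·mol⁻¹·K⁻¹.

T = (P + a n²/V²)(V − nb)/(nR)
P + a n²/V² = 4187 + (373)(2.49)²/(2.53)² = 4548.3 kPa
V − nb = 2.53 − (2.49)(0.0435) = 2.4217 dm³
T = (4548.3)(2.4217)/((2.49)(8.314)) = 532.1 K

T ≈ 532.1 K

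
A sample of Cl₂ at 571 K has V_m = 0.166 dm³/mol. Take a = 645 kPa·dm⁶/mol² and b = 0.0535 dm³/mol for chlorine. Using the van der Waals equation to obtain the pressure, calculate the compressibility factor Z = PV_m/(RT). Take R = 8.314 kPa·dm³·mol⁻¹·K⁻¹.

P = RT/(V_m − b) − a/V_m² = (8.314)(571)/(0.166 − 0.0535) − 645/(0.166)²
  = 4747.3/0.11250 − 23407 = 42198 − 23407 = 18791 kPa
Z = PV_m/(RT) = (18791)(0.166)/((8.314)(571)) = 3119.3/4747.3 = 0.6571

Z ≈ 0.6571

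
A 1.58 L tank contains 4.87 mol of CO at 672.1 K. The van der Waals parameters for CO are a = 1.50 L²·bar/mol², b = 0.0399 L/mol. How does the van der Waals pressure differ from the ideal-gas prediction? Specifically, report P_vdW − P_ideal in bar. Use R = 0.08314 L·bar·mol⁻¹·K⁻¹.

Ideal: P_ideal = nRT/V = (4.87)(0.08314)(672.1)/1.58 = 172.233 bar
vdW: P = nRT/(V − nb) − a n²/V² = 272.128/1.38569 − 35.5754/2.49640 = 196.384 − 14.2507 = 182.133 bar
ΔP = 182.133 − 172.233 = 9.90 bar

ΔP ≈ 9.90 bar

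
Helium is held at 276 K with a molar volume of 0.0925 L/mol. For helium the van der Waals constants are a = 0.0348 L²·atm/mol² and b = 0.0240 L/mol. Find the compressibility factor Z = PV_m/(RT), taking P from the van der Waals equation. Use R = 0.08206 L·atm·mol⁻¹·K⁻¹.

P = RT/(V_m − b) − a/V_m² = (0.08206)(276)/(0.0925 − 0.0240) − 0.0348/(0.0925)²
  = 22.649/0.068500 − 4.0672 = 330.64 − 4.0672 = 326.57 atm
Z = PV_m/(RT) = (326.57)(0.0925)/((0.08206)(276)) = 30.208/22.649 = 1.334

Z ≈ 1.334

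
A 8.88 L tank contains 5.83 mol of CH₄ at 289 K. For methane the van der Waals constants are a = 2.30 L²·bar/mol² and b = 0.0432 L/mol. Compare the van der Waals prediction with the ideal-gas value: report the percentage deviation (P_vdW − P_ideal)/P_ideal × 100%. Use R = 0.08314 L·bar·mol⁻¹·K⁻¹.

Ideal: P_ideal = nRT/V = (5.83)(0.08314)(289)/8.88 = 15.7748 bar
vdW: P = nRT/(V − nb) − a n²/V² = 140.080/8.62814 − 78.1745/78.8544 = 16.2352 − 0.991378 = 15.2438 bar
% deviation = (15.2438 − 15.7748)/15.7748 × 100% = -3.37%

-3.37 %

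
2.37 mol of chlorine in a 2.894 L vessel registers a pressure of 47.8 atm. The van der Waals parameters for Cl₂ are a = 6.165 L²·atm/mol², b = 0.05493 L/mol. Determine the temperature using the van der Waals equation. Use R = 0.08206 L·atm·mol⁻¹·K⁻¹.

T = (P + a n²/V²)(V − nb)/(nR)
P + a n²/V² = 47.8 + (6.165)(2.37)²/(2.894)² = 51.935 atm
V − nb = 2.894 − (2.37)(0.05493) = 2.7638 L
T = (51.935)(2.7638)/((2.37)(0.08206)) = 738.1 K

T ≈ 738.1 K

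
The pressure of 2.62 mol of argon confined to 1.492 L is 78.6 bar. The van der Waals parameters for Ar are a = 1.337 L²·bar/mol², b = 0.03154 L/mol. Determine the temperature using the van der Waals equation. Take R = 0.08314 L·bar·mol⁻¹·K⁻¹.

T ≈ 535.2 K

T = (P + a n²/V²)(V − nb)/(nR)
P + a n²/V² = 78.6 + (1.337)(2.62)²/(1.492)² = 82.723 bar
V − nb = 1.492 − (2.62)(0.03154) = 1.4094 L
T = (82.723)(1.4094)/((2.62)(0.08314)) = 535.2 K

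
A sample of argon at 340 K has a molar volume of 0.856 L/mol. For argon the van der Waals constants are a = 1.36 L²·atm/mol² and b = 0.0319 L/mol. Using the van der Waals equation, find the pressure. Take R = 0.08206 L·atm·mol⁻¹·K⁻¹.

P ≈ 32.00 atm

P = RT/(V_m − b) − a/V_m²
RT/(V_m − b) = (0.08206)(340)/(0.856 − 0.0319) = 27.900/0.82410 = 33.855 atm
a/V_m² = 1.36/(0.856)² = 1.8561 atm
P = 33.855 − 1.8561 = 32.00 atm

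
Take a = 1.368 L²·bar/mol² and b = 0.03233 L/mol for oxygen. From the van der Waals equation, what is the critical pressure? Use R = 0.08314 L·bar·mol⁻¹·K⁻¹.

P_c ≈ 48.47 bar

For a van der Waals gas, P_c = a/(27b²).
P_c = 1.368/(27×(0.03233)²) = 1.368/0.028221 = 48.47 bar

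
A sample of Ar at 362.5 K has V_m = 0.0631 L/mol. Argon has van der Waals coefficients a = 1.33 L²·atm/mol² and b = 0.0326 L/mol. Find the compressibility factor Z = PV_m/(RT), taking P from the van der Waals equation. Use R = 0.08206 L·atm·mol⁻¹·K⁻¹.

Z ≈ 1.360

P = RT/(V_m − b) − a/V_m² = (0.08206)(362.5)/(0.0631 − 0.0326) − 1.33/(0.0631)²
  = 29.747/0.030500 − 334.04 = 975.31 − 334.04 = 641.27 atm
Z = PV_m/(RT) = (641.27)(0.0631)/((0.08206)(362.5)) = 40.464/29.747 = 1.360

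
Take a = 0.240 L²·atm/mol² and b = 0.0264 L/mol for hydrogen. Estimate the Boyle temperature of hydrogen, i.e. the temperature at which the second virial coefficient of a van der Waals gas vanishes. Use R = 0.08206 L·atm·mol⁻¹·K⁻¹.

For a van der Waals gas the second virial coefficient B₂ = b − a/(RT) vanishes at T_B = a/(Rb).
T_B = 0.240/(0.08206×0.0264) = 0.240/0.0021664 = 110.8 K

T_B ≈ 110.8 K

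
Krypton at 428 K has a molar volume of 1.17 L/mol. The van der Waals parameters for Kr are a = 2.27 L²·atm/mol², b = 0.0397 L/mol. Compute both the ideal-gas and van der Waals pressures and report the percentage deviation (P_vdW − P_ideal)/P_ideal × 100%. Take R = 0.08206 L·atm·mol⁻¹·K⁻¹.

-2.01 %

Ideal: P_ideal = RT/V_m = (0.08206)(428)/1.17 = 30.0185 atm
vdW: P = RT/(V_m − b) − a/V_m² = 35.1217/1.13030 − 2.27/1.36890 = 31.0729 − 1.65827 = 29.4146 atm
% deviation = (29.4146 − 30.0185)/30.0185 × 100% = -2.01%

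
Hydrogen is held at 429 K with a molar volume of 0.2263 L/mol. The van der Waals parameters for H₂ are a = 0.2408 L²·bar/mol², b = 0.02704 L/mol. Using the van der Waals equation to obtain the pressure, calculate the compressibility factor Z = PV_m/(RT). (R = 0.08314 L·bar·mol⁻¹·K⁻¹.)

P = RT/(V_m − b) − a/V_m² = (0.08314)(429)/(0.2263 − 0.02704) − 0.2408/(0.2263)²
  = 35.667/0.19926 − 4.7021 = 179.00 − 4.7021 = 174.30 bar
Z = PV_m/(RT) = (174.30)(0.2263)/((0.08314)(429)) = 39.444/35.667 = 1.106

Z ≈ 1.106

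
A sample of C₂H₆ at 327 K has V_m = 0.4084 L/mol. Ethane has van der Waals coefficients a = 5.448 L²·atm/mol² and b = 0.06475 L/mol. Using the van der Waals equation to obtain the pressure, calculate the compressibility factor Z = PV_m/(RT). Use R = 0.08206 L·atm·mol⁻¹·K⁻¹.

Z ≈ 0.6913

P = RT/(V_m − b) − a/V_m² = (0.08206)(327)/(0.4084 − 0.06475) − 5.448/(0.4084)²
  = 26.834/0.34365 − 32.664 = 78.085 − 32.664 = 45.421 atm
Z = PV_m/(RT) = (45.421)(0.4084)/((0.08206)(327)) = 18.550/26.834 = 0.6913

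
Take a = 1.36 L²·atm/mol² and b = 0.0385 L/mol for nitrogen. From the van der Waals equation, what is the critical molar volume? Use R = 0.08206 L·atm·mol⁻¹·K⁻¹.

V_m,c ≈ 0.1155 L/mol

For a van der Waals gas, V_m,c = 3b.
V_m,c = 3×0.0385 = 0.1155 L/mol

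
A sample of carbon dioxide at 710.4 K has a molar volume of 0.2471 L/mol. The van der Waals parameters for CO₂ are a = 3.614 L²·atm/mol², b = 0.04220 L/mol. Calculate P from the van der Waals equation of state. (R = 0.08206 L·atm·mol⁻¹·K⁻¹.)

P ≈ 225.3 atm

P = RT/(V_m − b) − a/V_m²
RT/(V_m − b) = (0.08206)(710.4)/(0.2471 − 0.04220) = 58.295/0.20490 = 284.50 atm
a/V_m² = 3.614/(0.2471)² = 59.189 atm
P = 284.50 − 59.189 = 225.3 atm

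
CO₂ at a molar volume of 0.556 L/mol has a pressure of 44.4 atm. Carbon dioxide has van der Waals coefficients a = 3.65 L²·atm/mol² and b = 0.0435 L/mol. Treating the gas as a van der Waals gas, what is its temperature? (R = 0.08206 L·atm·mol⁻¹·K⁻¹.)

T = (P + a/V_m²)(V_m − b)/R
P + a/V_m² = 44.4 + 3.65/(0.556)² = 56.207 atm
V_m − b = 0.556 − 0.0435 = 0.51250 L/mol
T = (56.207)(0.51250)/0.08206 = 351.0 K

T ≈ 351.0 K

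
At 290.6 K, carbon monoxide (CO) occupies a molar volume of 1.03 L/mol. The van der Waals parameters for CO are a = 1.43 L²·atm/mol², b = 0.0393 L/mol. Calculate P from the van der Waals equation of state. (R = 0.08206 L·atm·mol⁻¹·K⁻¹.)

P ≈ 22.72 atm

P = RT/(V_m − b) − a/V_m²
RT/(V_m − b) = (0.08206)(290.6)/(1.03 − 0.0393) = 23.847/0.99070 = 24.071 atm
a/V_m² = 1.43/(1.03)² = 1.3479 atm
P = 24.071 − 1.3479 = 22.72 atm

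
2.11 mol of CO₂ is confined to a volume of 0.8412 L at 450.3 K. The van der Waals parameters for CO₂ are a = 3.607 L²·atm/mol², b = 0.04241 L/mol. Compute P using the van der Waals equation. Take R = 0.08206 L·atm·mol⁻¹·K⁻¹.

P ≈ 81.03 atm

P = nRT/(V − nb) − a n²/V²
nRT/(V − nb) = (2.11)(0.08206)(450.3)/(0.8412 − 2.11×0.04241) = 77.968/0.75171 = 103.72 atm
a n²/V² = (3.607)(2.11)²/(0.8412)² = 22.694 atm
P = 103.72 − 22.694 = 81.03 atm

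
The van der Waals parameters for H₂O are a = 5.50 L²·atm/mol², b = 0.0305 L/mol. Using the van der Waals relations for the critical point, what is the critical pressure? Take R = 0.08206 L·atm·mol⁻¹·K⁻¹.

For a van der Waals gas, P_c = a/(27b²).
P_c = 5.50/(27×(0.0305)²) = 5.50/0.025117 = 219.0 atm

P_c ≈ 219.0 atm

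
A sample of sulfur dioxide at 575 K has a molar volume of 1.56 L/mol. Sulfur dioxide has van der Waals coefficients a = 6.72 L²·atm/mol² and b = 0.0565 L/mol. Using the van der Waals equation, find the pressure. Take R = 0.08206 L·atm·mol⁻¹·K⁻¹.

P = RT/(V_m − b) − a/V_m²
RT/(V_m − b) = (0.08206)(575)/(1.56 − 0.0565) = 47.185/1.5035 = 31.383 atm
a/V_m² = 6.72/(1.56)² = 2.7613 atm
P = 31.383 − 2.7613 = 28.62 atm

P ≈ 28.62 atm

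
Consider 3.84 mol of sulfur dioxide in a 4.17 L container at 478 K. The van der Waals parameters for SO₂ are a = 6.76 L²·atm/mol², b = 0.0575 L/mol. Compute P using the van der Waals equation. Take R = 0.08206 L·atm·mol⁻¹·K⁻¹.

P = nRT/(V − nb) − a n²/V²
nRT/(V − nb) = (3.84)(0.08206)(478)/(4.17 − 3.84×0.0575) = 150.62/3.9492 = 38.139 atm
a n²/V² = (6.76)(3.84)²/(4.17)² = 5.7324 atm
P = 38.139 − 5.7324 = 32.41 atm

P ≈ 32.41 atm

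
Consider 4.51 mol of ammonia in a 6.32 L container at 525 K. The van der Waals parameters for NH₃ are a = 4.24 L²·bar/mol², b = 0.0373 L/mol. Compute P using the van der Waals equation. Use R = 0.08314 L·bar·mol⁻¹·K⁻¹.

P = nRT/(V − nb) − a n²/V²
nRT/(V − nb) = (4.51)(0.08314)(525)/(6.32 − 4.51×0.0373) = 196.85/6.1518 = 31.999 bar
a n²/V² = (4.24)(4.51)²/(6.32)² = 2.1592 bar
P = 31.999 − 2.1592 = 29.84 bar

P ≈ 29.84 bar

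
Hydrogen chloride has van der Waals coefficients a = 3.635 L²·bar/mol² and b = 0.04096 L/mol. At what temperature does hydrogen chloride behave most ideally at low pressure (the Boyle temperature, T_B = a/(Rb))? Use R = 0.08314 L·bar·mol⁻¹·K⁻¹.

T_B ≈ 1067 K

For a van der Waals gas the second virial coefficient B₂ = b − a/(RT) vanishes at T_B = a/(Rb).
T_B = 3.635/(0.08314×0.04096) = 3.635/0.0034054 = 1067 K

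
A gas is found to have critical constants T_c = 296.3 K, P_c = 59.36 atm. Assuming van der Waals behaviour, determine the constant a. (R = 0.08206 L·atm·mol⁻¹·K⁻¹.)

a ≈ 4.202 L²·atm/mol²

From T_c = 8a/(27Rb) and P_c = a/(27b²): a = 27 R² T_c²/(64 P_c).
a = 27×(0.08206)²×(296.3)²/(64×59.36) = 15962/3799.0 = 4.202 L²·atm/mol²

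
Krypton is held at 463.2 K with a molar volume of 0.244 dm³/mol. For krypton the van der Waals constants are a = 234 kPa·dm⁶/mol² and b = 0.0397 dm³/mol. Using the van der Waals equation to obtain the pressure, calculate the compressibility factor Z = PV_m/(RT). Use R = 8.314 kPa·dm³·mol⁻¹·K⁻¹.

P = RT/(V_m − b) − a/V_m² = (8.314)(463.2)/(0.244 − 0.0397) − 234/(0.244)²
  = 3851.0/0.20430 − 3930.4 = 18850 − 3930.4 = 14920 kPa
Z = PV_m/(RT) = (14920)(0.244)/((8.314)(463.2)) = 3640.5/3851.0 = 0.9453

Z ≈ 0.9453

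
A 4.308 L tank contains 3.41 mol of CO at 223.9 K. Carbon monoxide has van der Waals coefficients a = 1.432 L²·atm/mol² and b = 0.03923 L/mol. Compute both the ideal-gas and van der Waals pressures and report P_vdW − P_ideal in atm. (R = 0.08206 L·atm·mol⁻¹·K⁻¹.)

ΔP ≈ -0.431 atm

Ideal: P_ideal = nRT/V = (3.41)(0.08206)(223.9)/4.308 = 14.5433 atm
vdW: P = nRT/(V − nb) − a n²/V² = 62.6527/4.17423 − 16.6514/18.5589 = 15.0094 − 0.897219 = 14.1122 atm
ΔP = 14.1122 − 14.5433 = -0.431 atm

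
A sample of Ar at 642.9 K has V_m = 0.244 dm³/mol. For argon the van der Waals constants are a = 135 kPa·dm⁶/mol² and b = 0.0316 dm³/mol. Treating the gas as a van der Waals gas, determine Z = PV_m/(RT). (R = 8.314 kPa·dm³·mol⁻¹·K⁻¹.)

Z ≈ 1.045

P = RT/(V_m − b) − a/V_m² = (8.314)(642.9)/(0.244 − 0.0316) − 135/(0.244)²
  = 5345.1/0.21240 − 2267.5 = 25165 − 2267.5 = 22898 kPa
Z = PV_m/(RT) = (22898)(0.244)/((8.314)(642.9)) = 5587.1/5345.1 = 1.045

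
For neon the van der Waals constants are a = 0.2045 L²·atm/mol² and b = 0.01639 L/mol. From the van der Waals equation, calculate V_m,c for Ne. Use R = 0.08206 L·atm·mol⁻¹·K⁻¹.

For a van der Waals gas, V_m,c = 3b.
V_m,c = 3×0.01639 = 0.04917 L/mol

V_m,c ≈ 0.04917 L/mol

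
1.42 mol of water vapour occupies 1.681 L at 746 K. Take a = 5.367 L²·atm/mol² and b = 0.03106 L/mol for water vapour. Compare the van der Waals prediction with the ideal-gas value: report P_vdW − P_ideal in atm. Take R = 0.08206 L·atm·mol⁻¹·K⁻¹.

Ideal: P_ideal = nRT/V = (1.42)(0.08206)(746)/1.681 = 51.7120 atm
vdW: P = nRT/(V − nb) − a n²/V² = 86.9278/1.63689 − 10.8220/2.82576 = 53.1055 − 3.82977 = 49.2757 atm
ΔP = 49.2757 − 51.7120 = -2.436 atm

ΔP ≈ -2.436 atm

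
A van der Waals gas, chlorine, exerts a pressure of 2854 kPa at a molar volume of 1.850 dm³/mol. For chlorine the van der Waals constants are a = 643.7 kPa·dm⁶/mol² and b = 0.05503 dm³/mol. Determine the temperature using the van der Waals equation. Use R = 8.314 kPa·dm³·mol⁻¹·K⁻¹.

T ≈ 656.8 K

T = (P + a/V_m²)(V_m − b)/R
P + a/V_m² = 2854 + 643.7/(1.850)² = 3042.1 kPa
V_m − b = 1.850 − 0.05503 = 1.7950 dm³/mol
T = (3042.1)(1.7950)/8.314 = 656.8 K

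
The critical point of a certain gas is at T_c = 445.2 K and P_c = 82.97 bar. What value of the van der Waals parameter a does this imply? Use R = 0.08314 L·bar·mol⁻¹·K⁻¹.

a ≈ 6.966 L²·bar/mol²

From T_c = 8a/(27Rb) and P_c = a/(27b²): a = 27 R² T_c²/(64 P_c).
a = 27×(0.08314)²×(445.2)²/(64×82.97) = 36991/5310.1 = 6.966 L²·bar/mol²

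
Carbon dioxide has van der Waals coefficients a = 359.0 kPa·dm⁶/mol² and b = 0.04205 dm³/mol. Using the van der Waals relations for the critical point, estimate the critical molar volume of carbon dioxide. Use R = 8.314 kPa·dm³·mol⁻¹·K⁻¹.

V_m,c ≈ 0.1262 dm³/mol

For a van der Waals gas, V_m,c = 3b.
V_m,c = 3×0.04205 = 0.1262 dm³/mol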